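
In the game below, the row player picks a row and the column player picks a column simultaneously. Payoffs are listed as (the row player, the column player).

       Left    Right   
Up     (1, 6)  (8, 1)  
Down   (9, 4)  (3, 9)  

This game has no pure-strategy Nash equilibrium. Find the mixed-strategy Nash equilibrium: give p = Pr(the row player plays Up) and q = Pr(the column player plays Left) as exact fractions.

In a mixed NE each player is indifferent between their pure strategies, so the opponent's mix sets the indifference.
The column player indifferent between Left and Right: p·6 + (1−p)·4 = p·1 + (1−p)·9 ⟹ 4 + 2p = 9 + (-8)p ⟹ p = 1/2.
The row player indifferent between Up and Down: q·1 + (1−q)·8 = q·9 + (1−q)·3 ⟹ 8 + (-7)q = 3 + 6q ⟹ q = 5/13.

p = 1/2, q = 5/13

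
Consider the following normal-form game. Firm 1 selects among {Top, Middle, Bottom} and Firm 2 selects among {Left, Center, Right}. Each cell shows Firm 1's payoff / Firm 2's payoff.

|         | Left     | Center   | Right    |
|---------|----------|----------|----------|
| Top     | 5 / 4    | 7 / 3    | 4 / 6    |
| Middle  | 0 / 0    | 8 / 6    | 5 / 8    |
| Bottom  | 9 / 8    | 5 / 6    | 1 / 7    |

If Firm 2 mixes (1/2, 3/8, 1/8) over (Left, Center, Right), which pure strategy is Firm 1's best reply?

Bottom

Compute Firm 1's expected payoff from each pure strategy against the given mix.
Top: (1/2)·5 + (3/8)·7 + (1/8)·4 = 45/8
Middle: (1/2)·0 + (3/8)·8 + (1/8)·5 = 29/8
Bottom: (1/2)·9 + (3/8)·5 + (1/8)·1 = 13/2
Highest expected payoff is 13/2, from Bottom.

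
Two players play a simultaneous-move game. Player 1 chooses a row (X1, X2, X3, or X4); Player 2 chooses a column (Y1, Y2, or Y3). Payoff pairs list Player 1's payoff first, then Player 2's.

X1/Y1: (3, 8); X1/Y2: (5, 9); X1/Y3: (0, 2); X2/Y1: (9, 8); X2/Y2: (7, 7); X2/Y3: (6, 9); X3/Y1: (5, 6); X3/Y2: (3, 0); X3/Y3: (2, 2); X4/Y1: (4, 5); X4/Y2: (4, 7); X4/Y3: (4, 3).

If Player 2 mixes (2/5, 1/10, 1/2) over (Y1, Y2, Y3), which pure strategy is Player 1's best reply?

Compute Player 1's expected payoff from each pure strategy against the given mix.
X1: (2/5)·3 + (1/10)·5 + (1/2)·0 = 17/10
X2: (2/5)·9 + (1/10)·7 + (1/2)·6 = 73/10
X3: (2/5)·5 + (1/10)·3 + (1/2)·2 = 33/10
X4: (2/5)·4 + (1/10)·4 + (1/2)·4 = 4
Highest expected payoff is 73/10, from X2.

X2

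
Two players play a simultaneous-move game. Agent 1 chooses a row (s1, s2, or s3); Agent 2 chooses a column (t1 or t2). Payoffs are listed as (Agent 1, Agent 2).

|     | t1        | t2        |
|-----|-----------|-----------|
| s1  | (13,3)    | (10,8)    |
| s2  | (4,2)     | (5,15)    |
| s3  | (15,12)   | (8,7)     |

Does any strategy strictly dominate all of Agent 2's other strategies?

None

A strategy is strictly dominant if it gives Agent 2 a strictly higher payoff than every other strategy, against every choice by the opponent.
t1 is not dominant: against s1, t2 gives 8 > 3.
t2 is not dominant: against s3, t1 gives 12 > 7.
No single strategy is best against every opponent action.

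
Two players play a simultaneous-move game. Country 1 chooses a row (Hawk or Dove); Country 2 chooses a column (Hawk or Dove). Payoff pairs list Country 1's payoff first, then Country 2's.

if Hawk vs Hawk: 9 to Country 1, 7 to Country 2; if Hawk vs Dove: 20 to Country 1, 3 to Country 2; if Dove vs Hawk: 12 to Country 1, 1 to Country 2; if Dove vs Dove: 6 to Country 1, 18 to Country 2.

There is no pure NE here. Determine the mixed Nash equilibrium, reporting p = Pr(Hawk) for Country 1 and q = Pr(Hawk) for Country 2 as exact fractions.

p = 17/21, q = 14/17

In a mixed NE each player is indifferent between their pure strategies, so the opponent's mix sets the indifference.
Country 2 indifferent between Hawk and Dove: p·7 + (1−p)·1 = p·3 + (1−p)·18 ⟹ 1 + 6p = 18 + (-15)p ⟹ p = 17/21.
Country 1 indifferent between Hawk and Dove: q·9 + (1−q)·20 = q·12 + (1−q)·6 ⟹ 20 + (-11)q = 6 + 6q ⟹ q = 14/17.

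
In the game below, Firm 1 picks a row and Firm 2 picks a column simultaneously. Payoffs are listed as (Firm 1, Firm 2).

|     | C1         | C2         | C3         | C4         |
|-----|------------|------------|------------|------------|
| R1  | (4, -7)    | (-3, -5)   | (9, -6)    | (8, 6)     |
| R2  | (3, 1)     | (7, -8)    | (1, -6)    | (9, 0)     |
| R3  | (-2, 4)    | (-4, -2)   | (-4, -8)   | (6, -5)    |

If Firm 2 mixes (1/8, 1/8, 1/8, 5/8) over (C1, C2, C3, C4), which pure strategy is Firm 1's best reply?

R2

Firm 1's best reply maximizes expected payoff against the mix.
R1: (1/8)·4 + (1/8)·(-3) + (1/8)·9 + (5/8)·8 = 25/4
R2: (1/8)·3 + (1/8)·7 + (1/8)·1 + (5/8)·9 = 7
R3: (1/8)·(-2) + (1/8)·(-4) + (1/8)·(-4) + (5/8)·6 = 5/2
Highest expected payoff is 7, from R2.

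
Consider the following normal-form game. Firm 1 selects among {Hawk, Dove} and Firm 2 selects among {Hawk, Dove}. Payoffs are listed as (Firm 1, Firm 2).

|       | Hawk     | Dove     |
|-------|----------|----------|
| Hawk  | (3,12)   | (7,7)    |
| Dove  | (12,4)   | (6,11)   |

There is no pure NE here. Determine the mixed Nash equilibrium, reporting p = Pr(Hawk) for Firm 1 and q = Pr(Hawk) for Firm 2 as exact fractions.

p = 7/12, q = 1/10

In a mixed NE each player is indifferent between their pure strategies, so the opponent's mix sets the indifference.
Firm 2 indifferent between Hawk and Dove: p·12 + (1−p)·4 = p·7 + (1−p)·11 ⟹ 4 + 8p = 11 + (-4)p ⟹ p = 7/12.
Firm 1 indifferent between Hawk and Dove: q·3 + (1−q)·7 = q·12 + (1−q)·6 ⟹ 7 + (-4)q = 6 + 6q ⟹ q = 1/10.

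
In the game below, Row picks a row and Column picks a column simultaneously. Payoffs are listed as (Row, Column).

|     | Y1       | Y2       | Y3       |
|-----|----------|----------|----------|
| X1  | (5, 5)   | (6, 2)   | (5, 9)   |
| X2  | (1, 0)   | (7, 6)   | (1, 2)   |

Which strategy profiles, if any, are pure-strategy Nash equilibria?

Check mutual best responses: a cell is a NE iff neither player can gain by unilaterally deviating.
Row's best responses — vs Y1: X1 (payoff 5); vs Y2: X2 (payoff 7); vs Y3: X1 (payoff 5).
Column's best responses — vs X1: Y3 (payoff 9); vs X2: Y2 (payoff 6).
Mutual best responses occur at (X1, Y3) and (X2, Y2); at each, neither player gains by switching.

(X1, Y3) and (X2, Y2)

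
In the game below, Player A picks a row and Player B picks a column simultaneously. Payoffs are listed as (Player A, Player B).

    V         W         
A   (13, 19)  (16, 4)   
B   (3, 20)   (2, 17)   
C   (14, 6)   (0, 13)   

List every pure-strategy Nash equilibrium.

Find each player's best response to every opponent strategy; NE are the intersections.
Player A's best responses — vs V: C (payoff 14); vs W: A (payoff 16).
Player B's best responses — vs A: V (payoff 19); vs B: V (payoff 20); vs C: W (payoff 13).
No cell has both players best-responding. For instance, Player A's best reply to V is C, but against C Player B prefers W over V.

There is no pure-strategy Nash equilibrium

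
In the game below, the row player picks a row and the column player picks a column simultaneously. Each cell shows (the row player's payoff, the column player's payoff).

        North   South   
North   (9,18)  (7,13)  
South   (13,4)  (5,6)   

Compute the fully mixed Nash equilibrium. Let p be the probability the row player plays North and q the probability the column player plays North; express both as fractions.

In a mixed NE each player is indifferent between their pure strategies, so the opponent's mix sets the indifference.
The column player indifferent between North and South: p·18 + (1−p)·4 = p·13 + (1−p)·6 ⟹ 4 + 14p = 6 + 7p ⟹ p = 2/7.
The row player indifferent between North and South: q·9 + (1−q)·7 = q·13 + (1−q)·5 ⟹ 7 + 2q = 5 + 8q ⟹ q = 1/3.

p = 2/7, q = 1/3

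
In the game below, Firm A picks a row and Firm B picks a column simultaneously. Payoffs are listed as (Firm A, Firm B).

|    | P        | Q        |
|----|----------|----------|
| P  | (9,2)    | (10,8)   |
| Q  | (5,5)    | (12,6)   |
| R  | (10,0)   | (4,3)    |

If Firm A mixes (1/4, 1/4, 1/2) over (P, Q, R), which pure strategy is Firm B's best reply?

Compute Firm B's expected payoff from each pure strategy against the given mix.
P: (1/4)·2 + (1/4)·5 + (1/2)·0 = 7/4
Q: (1/4)·8 + (1/4)·6 + (1/2)·3 = 5
Highest expected payoff is 5, from Q.

Q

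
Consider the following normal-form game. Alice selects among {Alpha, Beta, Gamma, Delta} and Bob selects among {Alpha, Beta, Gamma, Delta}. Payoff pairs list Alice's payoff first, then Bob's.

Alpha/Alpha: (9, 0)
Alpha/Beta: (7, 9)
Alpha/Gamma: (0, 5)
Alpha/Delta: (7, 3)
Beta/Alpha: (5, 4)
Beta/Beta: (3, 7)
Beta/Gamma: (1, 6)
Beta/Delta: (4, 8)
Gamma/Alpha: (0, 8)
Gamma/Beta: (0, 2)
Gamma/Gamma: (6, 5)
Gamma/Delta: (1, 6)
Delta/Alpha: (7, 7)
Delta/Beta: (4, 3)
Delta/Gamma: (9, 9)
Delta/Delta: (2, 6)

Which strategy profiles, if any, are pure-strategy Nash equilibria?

Find each player's best response to every opponent strategy; NE are the intersections.
Alice's best responses — vs Alpha: Alpha (payoff 9); vs Beta: Alpha (payoff 7); vs Gamma: Delta (payoff 9); vs Delta: Alpha (payoff 7).
Bob's best responses — vs Alpha: Beta (payoff 9); vs Beta: Delta (payoff 8); vs Gamma: Alpha (payoff 8); vs Delta: Gamma (payoff 9).
Mutual best responses occur at (Alpha, Beta) and (Delta, Gamma); at each, neither player gains by switching.

(Alpha, Beta) and (Delta, Gamma)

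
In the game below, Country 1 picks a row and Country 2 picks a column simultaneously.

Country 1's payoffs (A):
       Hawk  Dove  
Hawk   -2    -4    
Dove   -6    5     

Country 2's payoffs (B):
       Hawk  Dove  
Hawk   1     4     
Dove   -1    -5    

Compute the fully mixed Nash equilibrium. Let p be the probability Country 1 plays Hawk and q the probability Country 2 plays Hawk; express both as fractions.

In a mixed NE each player is indifferent between their pure strategies, so the opponent's mix sets the indifference.
Country 2 indifferent between Hawk and Dove: p·1 + (1−p)·(-1) = p·4 + (1−p)·(-5) ⟹ (-1) + 2p = (-5) + 9p ⟹ p = 4/7.
Country 1 indifferent between Hawk and Dove: q·(-2) + (1−q)·(-4) = q·(-6) + (1−q)·5 ⟹ (-4) + 2q = 5 + (-11)q ⟹ q = 9/13.

p = 4/7, q = 9/13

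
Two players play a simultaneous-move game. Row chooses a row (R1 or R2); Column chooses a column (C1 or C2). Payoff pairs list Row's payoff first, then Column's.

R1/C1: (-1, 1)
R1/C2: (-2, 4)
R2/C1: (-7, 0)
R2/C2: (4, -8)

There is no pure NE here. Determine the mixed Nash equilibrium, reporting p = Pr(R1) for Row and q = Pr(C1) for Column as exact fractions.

p = 8/11, q = 1/2

Each player's mixing probability is pinned down by making the *other* player indifferent.
Column indifferent between C1 and C2: p·1 + (1−p)·0 = p·4 + (1−p)·(-8) ⟹ 0 + 1p = (-8) + 12p ⟹ p = 8/11.
Row indifferent between R1 and R2: q·(-1) + (1−q)·(-2) = q·(-7) + (1−q)·4 ⟹ (-2) + 1q = 4 + (-11)q ⟹ q = 1/2.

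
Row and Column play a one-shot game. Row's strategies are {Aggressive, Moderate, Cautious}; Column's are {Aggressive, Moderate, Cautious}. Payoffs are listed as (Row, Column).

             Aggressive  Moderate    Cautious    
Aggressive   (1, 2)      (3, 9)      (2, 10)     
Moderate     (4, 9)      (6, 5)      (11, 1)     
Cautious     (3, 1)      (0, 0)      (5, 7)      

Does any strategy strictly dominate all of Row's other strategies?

Check whether one of Row's strategies beats all alternatives regardless of what the opponent does.
Moderate strictly dominates: vs Aggressive: 4 > each of {1, 3}; vs Moderate: 6 > each of {3, 0}; vs Cautious: 11 > each of {2, 5}.

Moderate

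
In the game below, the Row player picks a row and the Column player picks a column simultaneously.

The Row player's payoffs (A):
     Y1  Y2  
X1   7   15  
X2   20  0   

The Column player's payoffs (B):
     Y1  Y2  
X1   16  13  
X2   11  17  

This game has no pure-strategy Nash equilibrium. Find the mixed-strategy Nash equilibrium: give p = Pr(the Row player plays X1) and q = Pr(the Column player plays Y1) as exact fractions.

p = 2/3, q = 15/28

Each player's mixing probability is pinned down by making the *other* player indifferent.
The Column player indifferent between Y1 and Y2: p·16 + (1−p)·11 = p·13 + (1−p)·17 ⟹ 11 + 5p = 17 + (-4)p ⟹ p = 2/3.
The Row player indifferent between X1 and X2: q·7 + (1−q)·15 = q·20 + (1−q)·0 ⟹ 15 + (-8)q = 0 + 20q ⟹ q = 15/28.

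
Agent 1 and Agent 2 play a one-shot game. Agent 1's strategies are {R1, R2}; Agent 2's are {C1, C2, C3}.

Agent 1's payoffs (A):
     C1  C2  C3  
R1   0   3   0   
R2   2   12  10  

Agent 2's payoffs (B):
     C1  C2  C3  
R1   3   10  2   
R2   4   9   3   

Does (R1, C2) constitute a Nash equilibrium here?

Holding Agent 2 at C2: Agent 1 gets 3 from R1 but could get 12 by switching to R2. Agent 1 has a profitable deviation.

No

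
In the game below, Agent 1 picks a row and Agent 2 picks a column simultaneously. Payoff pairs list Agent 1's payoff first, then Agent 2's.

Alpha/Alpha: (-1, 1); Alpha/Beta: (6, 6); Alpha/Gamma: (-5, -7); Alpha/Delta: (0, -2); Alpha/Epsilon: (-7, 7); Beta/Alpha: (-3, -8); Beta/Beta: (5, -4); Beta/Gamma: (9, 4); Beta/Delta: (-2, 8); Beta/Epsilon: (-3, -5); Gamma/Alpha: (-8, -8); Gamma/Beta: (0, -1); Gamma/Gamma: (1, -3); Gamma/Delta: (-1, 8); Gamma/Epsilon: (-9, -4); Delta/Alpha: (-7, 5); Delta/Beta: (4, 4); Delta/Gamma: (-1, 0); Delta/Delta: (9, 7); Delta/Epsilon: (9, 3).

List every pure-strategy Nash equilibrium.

Find each player's best response to every opponent strategy; NE are the intersections.
Agent 1's best responses — vs Alpha: Alpha (payoff -1); vs Beta: Alpha (payoff 6); vs Gamma: Beta (payoff 9); vs Delta: Delta (payoff 9); vs Epsilon: Delta (payoff 9).
Agent 2's best responses — vs Alpha: Epsilon (payoff 7); vs Beta: Delta (payoff 8); vs Gamma: Delta (payoff 8); vs Delta: Delta (payoff 7).
The only mutual best response is (Delta, Delta); neither player gains by switching there.

(Delta, Delta)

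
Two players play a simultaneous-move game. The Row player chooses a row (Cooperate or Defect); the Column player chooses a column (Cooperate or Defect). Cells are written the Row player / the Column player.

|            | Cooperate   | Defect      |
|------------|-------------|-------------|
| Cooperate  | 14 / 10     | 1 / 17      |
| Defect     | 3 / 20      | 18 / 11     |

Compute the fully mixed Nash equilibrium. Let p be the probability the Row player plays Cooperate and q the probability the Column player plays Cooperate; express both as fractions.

p = 9/16, q = 17/28

In a mixed NE each player is indifferent between their pure strategies, so the opponent's mix sets the indifference.
The Column player indifferent between Cooperate and Defect: p·10 + (1−p)·20 = p·17 + (1−p)·11 ⟹ 20 + (-10)p = 11 + 6p ⟹ p = 9/16.
The Row player indifferent between Cooperate and Defect: q·14 + (1−q)·1 = q·3 + (1−q)·18 ⟹ 1 + 13q = 18 + (-15)q ⟹ q = 17/28.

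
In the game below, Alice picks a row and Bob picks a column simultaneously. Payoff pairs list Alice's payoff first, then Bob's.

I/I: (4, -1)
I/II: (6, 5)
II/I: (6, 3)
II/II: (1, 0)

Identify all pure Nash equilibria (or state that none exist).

A profile is a Nash equilibrium when each player is best-responding to the other.
Alice's best responses — vs I: II (payoff 6); vs II: I (payoff 6).
Bob's best responses — vs I: II (payoff 5); vs II: I (payoff 3).
Mutual best responses occur at (I, II) and (II, I); at each, neither player gains by switching.

(I, II) and (II, I)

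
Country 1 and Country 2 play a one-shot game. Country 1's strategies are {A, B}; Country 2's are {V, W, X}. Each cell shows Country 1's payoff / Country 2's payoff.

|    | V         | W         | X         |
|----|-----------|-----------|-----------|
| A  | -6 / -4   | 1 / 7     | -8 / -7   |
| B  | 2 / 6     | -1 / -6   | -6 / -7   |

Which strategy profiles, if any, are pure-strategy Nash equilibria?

(A, W) and (B, V)

Check mutual best responses: a cell is a NE iff neither player can gain by unilaterally deviating.
Country 1's best responses — vs V: B (payoff 2); vs W: A (payoff 1); vs X: B (payoff -6).
Country 2's best responses — vs A: W (payoff 7); vs B: V (payoff 6).
Mutual best responses occur at (A, W) and (B, V); at each, neither player gains by switching.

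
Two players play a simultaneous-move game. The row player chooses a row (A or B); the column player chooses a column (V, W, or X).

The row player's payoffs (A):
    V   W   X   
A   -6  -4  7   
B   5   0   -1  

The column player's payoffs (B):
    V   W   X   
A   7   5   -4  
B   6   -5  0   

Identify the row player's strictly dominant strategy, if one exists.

A strategy is strictly dominant if it gives the row player a strictly higher payoff than every other strategy, against every choice by the opponent.
A is not dominant: against V, B gives 5 > -6.
B is not dominant: against X, A gives 7 > -1.
No single strategy is best against every opponent action.

No strictly dominant strategy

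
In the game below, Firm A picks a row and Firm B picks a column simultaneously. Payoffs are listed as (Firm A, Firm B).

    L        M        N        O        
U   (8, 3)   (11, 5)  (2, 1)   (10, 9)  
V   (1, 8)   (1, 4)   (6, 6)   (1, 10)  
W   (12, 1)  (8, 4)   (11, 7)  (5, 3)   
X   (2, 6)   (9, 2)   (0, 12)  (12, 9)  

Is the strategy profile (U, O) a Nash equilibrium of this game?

No

Holding Firm B at O: Firm A gets 10 from U but could get 12 by switching to X. Firm A has a profitable deviation.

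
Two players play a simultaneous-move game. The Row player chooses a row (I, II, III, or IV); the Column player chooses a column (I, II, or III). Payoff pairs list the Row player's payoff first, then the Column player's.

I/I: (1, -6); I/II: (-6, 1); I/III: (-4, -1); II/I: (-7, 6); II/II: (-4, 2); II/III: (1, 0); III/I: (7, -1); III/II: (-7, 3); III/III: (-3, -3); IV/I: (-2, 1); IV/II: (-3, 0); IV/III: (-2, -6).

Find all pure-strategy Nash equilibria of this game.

No pure-strategy Nash equilibrium

A profile is a Nash equilibrium when each player is best-responding to the other.
The Row player's best responses — vs I: III (payoff 7); vs II: IV (payoff -3); vs III: II (payoff 1).
The Column player's best responses — vs I: II (payoff 1); vs II: I (payoff 6); vs III: II (payoff 3); vs IV: I (payoff 1).
No cell has both players best-responding. For instance, the Row player's best reply to III is II, but against II the Column player prefers I over III.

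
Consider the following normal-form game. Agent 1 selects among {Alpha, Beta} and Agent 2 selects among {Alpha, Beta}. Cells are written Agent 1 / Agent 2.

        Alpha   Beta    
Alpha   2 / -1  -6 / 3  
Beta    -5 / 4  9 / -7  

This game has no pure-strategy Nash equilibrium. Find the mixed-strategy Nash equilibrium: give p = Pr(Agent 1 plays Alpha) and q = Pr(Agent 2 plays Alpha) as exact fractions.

p = 11/15, q = 15/22

Each player's mixing probability is pinned down by making the *other* player indifferent.
Agent 2 indifferent between Alpha and Beta: p·(-1) + (1−p)·4 = p·3 + (1−p)·(-7) ⟹ 4 + (-5)p = (-7) + 10p ⟹ p = 11/15.
Agent 1 indifferent between Alpha and Beta: q·2 + (1−q)·(-6) = q·(-5) + (1−q)·9 ⟹ (-6) + 8q = 9 + (-14)q ⟹ q = 15/22.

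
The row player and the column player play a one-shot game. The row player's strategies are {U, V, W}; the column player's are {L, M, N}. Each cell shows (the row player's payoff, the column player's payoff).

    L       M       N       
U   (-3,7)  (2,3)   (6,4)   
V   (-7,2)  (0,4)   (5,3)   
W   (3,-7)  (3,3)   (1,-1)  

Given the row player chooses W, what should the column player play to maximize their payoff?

M

With the row player fixed at W, the column player's payoffs are: L → -7, M → 3, N → -1.
The maximum is 3, achieved by M.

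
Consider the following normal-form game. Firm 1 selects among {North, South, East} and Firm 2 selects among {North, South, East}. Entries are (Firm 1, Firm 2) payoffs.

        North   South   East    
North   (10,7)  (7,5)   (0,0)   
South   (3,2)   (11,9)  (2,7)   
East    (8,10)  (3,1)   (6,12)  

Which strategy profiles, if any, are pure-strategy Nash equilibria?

Find each player's best response to every opponent strategy; NE are the intersections.
Firm 1's best responses — vs North: North (payoff 10); vs South: South (payoff 11); vs East: East (payoff 6).
Firm 2's best responses — vs North: North (payoff 7); vs South: South (payoff 9); vs East: East (payoff 12).
Mutual best responses occur at (North, North), (South, South), and (East, East); at each, neither player gains by switching.

(North, North), (South, South), and (East, East)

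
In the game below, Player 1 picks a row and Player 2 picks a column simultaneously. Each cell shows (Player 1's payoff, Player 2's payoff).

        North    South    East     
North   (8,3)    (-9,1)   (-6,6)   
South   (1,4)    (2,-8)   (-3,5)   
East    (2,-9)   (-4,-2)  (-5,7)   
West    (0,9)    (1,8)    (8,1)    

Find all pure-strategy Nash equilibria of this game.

None

Check mutual best responses: a cell is a NE iff neither player can gain by unilaterally deviating.
Player 1's best responses — vs North: North (payoff 8); vs South: South (payoff 2); vs East: West (payoff 8).
Player 2's best responses — vs North: East (payoff 6); vs South: East (payoff 5); vs East: East (payoff 7); vs West: North (payoff 9).
No cell has both players best-responding. For instance, Player 1's best reply to North is North, but against North Player 2 prefers East over North.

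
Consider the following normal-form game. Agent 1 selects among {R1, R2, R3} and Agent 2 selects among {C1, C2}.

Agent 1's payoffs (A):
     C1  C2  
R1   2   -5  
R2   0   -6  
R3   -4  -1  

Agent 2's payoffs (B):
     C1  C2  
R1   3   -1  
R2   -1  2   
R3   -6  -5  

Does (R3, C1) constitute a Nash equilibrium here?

Holding Agent 2 at C1: Agent 1 gets -4 from R3 but could get 2 by switching to R1. Agent 1 has a profitable deviation.

No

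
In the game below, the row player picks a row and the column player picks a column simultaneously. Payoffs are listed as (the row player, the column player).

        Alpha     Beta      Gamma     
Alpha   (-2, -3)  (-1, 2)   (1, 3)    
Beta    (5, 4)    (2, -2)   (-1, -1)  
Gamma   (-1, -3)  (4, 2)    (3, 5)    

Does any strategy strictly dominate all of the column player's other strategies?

A strategy is strictly dominant if it gives the column player a strictly higher payoff than every other strategy, against every choice by the opponent.
Alpha is not dominant: against Alpha, Beta gives 2 > -3.
Beta is not dominant: against Alpha, Gamma gives 3 > 2.
Gamma is not dominant: against Beta, Alpha gives 4 > -1.
No single strategy is best against every opponent action.

No strictly dominant strategy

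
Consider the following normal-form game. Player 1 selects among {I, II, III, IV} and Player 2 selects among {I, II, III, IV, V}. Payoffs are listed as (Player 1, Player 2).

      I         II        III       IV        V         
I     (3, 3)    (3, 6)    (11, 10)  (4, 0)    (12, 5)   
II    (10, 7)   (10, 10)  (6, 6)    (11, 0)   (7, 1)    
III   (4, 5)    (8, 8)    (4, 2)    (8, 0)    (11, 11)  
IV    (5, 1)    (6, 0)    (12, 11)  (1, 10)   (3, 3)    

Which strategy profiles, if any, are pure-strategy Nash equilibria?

(II, II) and (IV, III)

Find each player's best response to every opponent strategy; NE are the intersections.
Player 1's best responses — vs I: II (payoff 10); vs II: II (payoff 10); vs III: IV (payoff 12); vs IV: II (payoff 11); vs V: I (payoff 12).
Player 2's best responses — vs I: III (payoff 10); vs II: II (payoff 10); vs III: V (payoff 11); vs IV: III (payoff 11).
Mutual best responses occur at (II, II) and (IV, III); at each, neither player gains by switching.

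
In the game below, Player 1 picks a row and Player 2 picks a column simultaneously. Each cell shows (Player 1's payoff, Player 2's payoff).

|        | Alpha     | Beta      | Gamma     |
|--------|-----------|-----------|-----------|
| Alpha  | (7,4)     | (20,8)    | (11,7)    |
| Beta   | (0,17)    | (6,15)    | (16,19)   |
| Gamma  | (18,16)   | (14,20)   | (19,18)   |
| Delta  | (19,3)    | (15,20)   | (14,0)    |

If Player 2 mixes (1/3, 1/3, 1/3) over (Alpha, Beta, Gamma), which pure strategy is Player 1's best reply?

Gamma

Player 1's best reply maximizes expected payoff against the mix.
Alpha: (1/3)·7 + (1/3)·20 + (1/3)·11 = 38/3
Beta: (1/3)·0 + (1/3)·6 + (1/3)·16 = 22/3
Gamma: (1/3)·18 + (1/3)·14 + (1/3)·19 = 17
Delta: (1/3)·19 + (1/3)·15 + (1/3)·14 = 16
Highest expected payoff is 17, from Gamma.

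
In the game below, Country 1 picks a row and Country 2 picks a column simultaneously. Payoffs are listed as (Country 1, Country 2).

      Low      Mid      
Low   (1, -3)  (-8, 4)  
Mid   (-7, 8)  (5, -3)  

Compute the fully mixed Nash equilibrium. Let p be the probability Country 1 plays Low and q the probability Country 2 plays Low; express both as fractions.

p = 11/18, q = 13/21

Each player's mixing probability is pinned down by making the *other* player indifferent.
Country 2 indifferent between Low and Mid: p·(-3) + (1−p)·8 = p·4 + (1−p)·(-3) ⟹ 8 + (-11)p = (-3) + 7p ⟹ p = 11/18.
Country 1 indifferent between Low and Mid: q·1 + (1−q)·(-8) = q·(-7) + (1−q)·5 ⟹ (-8) + 9q = 5 + (-12)q ⟹ q = 13/21.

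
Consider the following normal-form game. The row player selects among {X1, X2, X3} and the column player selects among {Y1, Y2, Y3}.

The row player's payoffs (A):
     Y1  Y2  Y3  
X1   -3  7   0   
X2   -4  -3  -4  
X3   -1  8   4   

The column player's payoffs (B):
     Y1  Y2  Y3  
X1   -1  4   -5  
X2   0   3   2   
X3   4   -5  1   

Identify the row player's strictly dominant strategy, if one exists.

X3

A strategy is strictly dominant if it gives the row player a strictly higher payoff than every other strategy, against every choice by the opponent.
X3 strictly dominates: vs Y1: -1 > each of {-3, -4}; vs Y2: 8 > each of {7, -3}; vs Y3: 4 > each of {0, -4}.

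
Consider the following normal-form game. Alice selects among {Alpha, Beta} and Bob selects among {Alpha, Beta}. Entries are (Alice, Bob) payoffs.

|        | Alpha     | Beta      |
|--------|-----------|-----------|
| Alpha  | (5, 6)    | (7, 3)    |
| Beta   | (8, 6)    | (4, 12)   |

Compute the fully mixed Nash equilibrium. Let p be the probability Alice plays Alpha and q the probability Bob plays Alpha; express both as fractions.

p = 2/3, q = 1/2

Each player's mixing probability is pinned down by making the *other* player indifferent.
Bob indifferent between Alpha and Beta: p·6 + (1−p)·6 = p·3 + (1−p)·12 ⟹ 6 + 0p = 12 + (-9)p ⟹ p = 2/3.
Alice indifferent between Alpha and Beta: q·5 + (1−q)·7 = q·8 + (1−q)·4 ⟹ 7 + (-2)q = 4 + 4q ⟹ q = 1/2.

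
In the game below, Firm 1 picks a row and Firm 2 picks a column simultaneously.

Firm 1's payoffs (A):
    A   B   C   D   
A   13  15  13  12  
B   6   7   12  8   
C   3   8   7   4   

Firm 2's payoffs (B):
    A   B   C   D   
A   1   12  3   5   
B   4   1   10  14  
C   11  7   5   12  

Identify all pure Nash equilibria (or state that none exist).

A profile is a Nash equilibrium when each player is best-responding to the other.
Firm 1's best responses — vs A: A (payoff 13); vs B: A (payoff 15); vs C: A (payoff 13); vs D: A (payoff 12).
Firm 2's best responses — vs A: B (payoff 12); vs B: D (payoff 14); vs C: D (payoff 12).
The only mutual best response is (A, B); neither player gains by switching there.

(A, B)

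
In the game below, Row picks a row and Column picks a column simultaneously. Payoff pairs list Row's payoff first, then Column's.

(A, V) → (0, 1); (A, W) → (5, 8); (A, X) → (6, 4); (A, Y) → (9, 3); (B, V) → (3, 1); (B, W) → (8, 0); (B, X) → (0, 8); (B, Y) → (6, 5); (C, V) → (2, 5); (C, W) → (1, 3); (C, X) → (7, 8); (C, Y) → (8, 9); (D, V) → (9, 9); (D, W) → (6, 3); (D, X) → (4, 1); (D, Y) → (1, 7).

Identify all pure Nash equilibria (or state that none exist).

(D, V)

Find each player's best response to every opponent strategy; NE are the intersections.
Row's best responses — vs V: D (payoff 9); vs W: B (payoff 8); vs X: C (payoff 7); vs Y: A (payoff 9).
Column's best responses — vs A: W (payoff 8); vs B: X (payoff 8); vs C: Y (payoff 9); vs D: V (payoff 9).
The only mutual best response is (D, V); neither player gains by switching there.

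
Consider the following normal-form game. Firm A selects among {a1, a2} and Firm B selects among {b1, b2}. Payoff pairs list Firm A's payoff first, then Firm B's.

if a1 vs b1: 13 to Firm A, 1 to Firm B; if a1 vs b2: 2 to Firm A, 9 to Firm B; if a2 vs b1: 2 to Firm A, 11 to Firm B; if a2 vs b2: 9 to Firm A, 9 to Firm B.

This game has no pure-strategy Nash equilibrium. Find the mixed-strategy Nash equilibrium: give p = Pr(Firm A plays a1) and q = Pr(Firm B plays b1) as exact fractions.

Each player's mixing probability is pinned down by making the *other* player indifferent.
Firm B indifferent between b1 and b2: p·1 + (1−p)·11 = p·9 + (1−p)·9 ⟹ 11 + (-10)p = 9 + 0p ⟹ p = 1/5.
Firm A indifferent between a1 and a2: q·13 + (1−q)·2 = q·2 + (1−q)·9 ⟹ 2 + 11q = 9 + (-7)q ⟹ q = 7/18.

p = 1/5, q = 7/18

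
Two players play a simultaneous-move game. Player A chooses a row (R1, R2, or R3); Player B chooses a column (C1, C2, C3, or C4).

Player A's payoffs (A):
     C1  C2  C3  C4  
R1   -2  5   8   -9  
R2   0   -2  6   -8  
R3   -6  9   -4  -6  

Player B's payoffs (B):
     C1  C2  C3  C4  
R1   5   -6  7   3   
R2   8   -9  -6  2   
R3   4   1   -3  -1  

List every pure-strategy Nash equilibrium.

Check mutual best responses: a cell is a NE iff neither player can gain by unilaterally deviating.
Player A's best responses — vs C1: R2 (payoff 0); vs C2: R3 (payoff 9); vs C3: R1 (payoff 8); vs C4: R3 (payoff -6).
Player B's best responses — vs R1: C3 (payoff 7); vs R2: C1 (payoff 8); vs R3: C1 (payoff 4).
Mutual best responses occur at (R1, C3) and (R2, C1); at each, neither player gains by switching.

(R1, C3) and (R2, C1)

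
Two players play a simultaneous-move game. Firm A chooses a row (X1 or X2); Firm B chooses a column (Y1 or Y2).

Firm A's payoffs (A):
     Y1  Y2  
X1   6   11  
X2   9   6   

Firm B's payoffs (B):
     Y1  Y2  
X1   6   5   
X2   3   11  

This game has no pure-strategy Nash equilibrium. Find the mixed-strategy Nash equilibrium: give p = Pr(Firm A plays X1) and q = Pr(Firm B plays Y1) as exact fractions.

Each player's mixing probability is pinned down by making the *other* player indifferent.
Firm B indifferent between Y1 and Y2: p·6 + (1−p)·3 = p·5 + (1−p)·11 ⟹ 3 + 3p = 11 + (-6)p ⟹ p = 8/9.
Firm A indifferent between X1 and X2: q·6 + (1−q)·11 = q·9 + (1−q)·6 ⟹ 11 + (-5)q = 6 + 3q ⟹ q = 5/8.

p = 8/9, q = 5/8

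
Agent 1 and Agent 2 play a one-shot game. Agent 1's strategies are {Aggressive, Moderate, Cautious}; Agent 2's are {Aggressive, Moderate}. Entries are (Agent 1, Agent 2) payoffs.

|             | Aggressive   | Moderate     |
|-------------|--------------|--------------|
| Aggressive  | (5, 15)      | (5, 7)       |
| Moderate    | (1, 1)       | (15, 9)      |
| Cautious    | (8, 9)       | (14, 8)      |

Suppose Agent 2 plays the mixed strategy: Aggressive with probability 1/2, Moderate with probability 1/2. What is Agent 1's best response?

Cautious

Agent 1's best reply maximizes expected payoff against the mix.
Aggressive: (1/2)·5 + (1/2)·5 = 5
Moderate: (1/2)·1 + (1/2)·15 = 8
Cautious: (1/2)·8 + (1/2)·14 = 11
Highest expected payoff is 11, from Cautious.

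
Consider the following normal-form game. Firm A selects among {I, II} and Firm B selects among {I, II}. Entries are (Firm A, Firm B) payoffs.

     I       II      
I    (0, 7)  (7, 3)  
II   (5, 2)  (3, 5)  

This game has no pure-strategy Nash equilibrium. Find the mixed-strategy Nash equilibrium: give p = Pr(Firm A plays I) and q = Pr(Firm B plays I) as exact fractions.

Each player's mixing probability is pinned down by making the *other* player indifferent.
Firm B indifferent between I and II: p·7 + (1−p)·2 = p·3 + (1−p)·5 ⟹ 2 + 5p = 5 + (-2)p ⟹ p = 3/7.
Firm A indifferent between I and II: q·0 + (1−q)·7 = q·5 + (1−q)·3 ⟹ 7 + (-7)q = 3 + 2q ⟹ q = 4/9.

p = 3/7, q = 4/9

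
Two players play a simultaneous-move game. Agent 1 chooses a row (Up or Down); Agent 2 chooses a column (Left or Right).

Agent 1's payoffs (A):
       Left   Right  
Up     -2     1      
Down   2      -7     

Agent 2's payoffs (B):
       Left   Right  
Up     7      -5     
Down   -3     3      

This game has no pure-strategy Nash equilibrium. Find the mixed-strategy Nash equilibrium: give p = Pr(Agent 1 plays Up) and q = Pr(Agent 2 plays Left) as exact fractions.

p = 1/3, q = 2/3

In a mixed NE each player is indifferent between their pure strategies, so the opponent's mix sets the indifference.
Agent 2 indifferent between Left and Right: p·7 + (1−p)·(-3) = p·(-5) + (1−p)·3 ⟹ (-3) + 10p = 3 + (-8)p ⟹ p = 1/3.
Agent 1 indifferent between Up and Down: q·(-2) + (1−q)·1 = q·2 + (1−q)·(-7) ⟹ 1 + (-3)q = (-7) + 9q ⟹ q = 2/3.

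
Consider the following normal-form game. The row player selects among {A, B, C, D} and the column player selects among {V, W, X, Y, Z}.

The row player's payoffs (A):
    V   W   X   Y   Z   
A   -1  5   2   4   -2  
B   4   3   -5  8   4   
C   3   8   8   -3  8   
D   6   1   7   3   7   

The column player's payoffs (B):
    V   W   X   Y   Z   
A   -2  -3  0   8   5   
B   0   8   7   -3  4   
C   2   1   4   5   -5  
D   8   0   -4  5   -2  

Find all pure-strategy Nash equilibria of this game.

A profile is a Nash equilibrium when each player is best-responding to the other.
The row player's best responses — vs V: D (payoff 6); vs W: C (payoff 8); vs X: C (payoff 8); vs Y: B (payoff 8); vs Z: C (payoff 8).
The column player's best responses — vs A: Y (payoff 8); vs B: W (payoff 8); vs C: Y (payoff 5); vs D: V (payoff 8).
The only mutual best response is (D, V); neither player gains by switching there.

(D, V)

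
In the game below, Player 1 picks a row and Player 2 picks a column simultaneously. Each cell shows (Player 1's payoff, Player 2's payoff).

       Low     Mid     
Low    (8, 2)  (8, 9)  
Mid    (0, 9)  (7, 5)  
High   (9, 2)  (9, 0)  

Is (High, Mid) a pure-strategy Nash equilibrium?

No

Holding Player 2 at Mid: Player 1 gets 9 from High, versus 8 from Low, 7 from Mid. No profitable deviation for Player 1.
Holding Player 1 at High: Player 2 gets 0 from Mid but could get 2 by switching to Low. Player 2 has a profitable deviation.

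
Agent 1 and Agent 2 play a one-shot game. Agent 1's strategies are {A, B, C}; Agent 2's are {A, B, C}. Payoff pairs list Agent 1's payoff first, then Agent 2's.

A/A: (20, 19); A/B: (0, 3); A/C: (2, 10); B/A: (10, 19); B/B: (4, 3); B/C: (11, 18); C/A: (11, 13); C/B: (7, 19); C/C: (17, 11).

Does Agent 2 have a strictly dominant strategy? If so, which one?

A strategy is strictly dominant if it gives Agent 2 a strictly higher payoff than every other strategy, against every choice by the opponent.
A is not dominant: against C, B gives 19 > 13.
B is not dominant: against A, A gives 19 > 3.
C is not dominant: against A, A gives 19 > 10.
No single strategy is best against every opponent action.

No strictly dominant strategy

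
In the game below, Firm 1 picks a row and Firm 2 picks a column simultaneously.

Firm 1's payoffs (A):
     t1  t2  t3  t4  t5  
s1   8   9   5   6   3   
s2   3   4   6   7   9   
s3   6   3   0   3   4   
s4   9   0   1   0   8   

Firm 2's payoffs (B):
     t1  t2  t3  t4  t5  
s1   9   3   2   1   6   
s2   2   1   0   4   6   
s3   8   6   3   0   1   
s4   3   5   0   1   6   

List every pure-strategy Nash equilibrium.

Find each player's best response to every opponent strategy; NE are the intersections.
Firm 1's best responses — vs t1: s4 (payoff 9); vs t2: s1 (payoff 9); vs t3: s2 (payoff 6); vs t4: s2 (payoff 7); vs t5: s2 (payoff 9).
Firm 2's best responses — vs s1: t1 (payoff 9); vs s2: t5 (payoff 6); vs s3: t1 (payoff 8); vs s4: t5 (payoff 6).
The only mutual best response is (s2, t5); neither player gains by switching there.

(s2, t5)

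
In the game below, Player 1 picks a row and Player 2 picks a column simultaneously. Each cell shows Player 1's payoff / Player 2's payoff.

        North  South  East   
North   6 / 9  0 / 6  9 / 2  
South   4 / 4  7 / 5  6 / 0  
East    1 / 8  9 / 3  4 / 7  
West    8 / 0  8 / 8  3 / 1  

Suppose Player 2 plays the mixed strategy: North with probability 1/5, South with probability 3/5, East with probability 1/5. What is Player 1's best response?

West

Player 1's best reply maximizes expected payoff against the mix.
North: (1/5)·6 + (3/5)·0 + (1/5)·9 = 3
South: (1/5)·4 + (3/5)·7 + (1/5)·6 = 31/5
East: (1/5)·1 + (3/5)·9 + (1/5)·4 = 32/5
West: (1/5)·8 + (3/5)·8 + (1/5)·3 = 7
Highest expected payoff is 7, from West.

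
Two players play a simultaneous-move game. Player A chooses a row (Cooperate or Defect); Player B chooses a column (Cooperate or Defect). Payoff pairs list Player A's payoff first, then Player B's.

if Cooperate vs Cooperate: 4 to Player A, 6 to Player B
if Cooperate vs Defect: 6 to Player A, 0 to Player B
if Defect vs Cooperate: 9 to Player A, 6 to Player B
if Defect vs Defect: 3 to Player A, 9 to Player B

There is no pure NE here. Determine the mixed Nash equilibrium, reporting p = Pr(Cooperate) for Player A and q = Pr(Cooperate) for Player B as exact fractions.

Each player's mixing probability is pinned down by making the *other* player indifferent.
Player B indifferent between Cooperate and Defect: p·6 + (1−p)·6 = p·0 + (1−p)·9 ⟹ 6 + 0p = 9 + (-9)p ⟹ p = 1/3.
Player A indifferent between Cooperate and Defect: q·4 + (1−q)·6 = q·9 + (1−q)·3 ⟹ 6 + (-2)q = 3 + 6q ⟹ q = 3/8.

p = 1/3, q = 3/8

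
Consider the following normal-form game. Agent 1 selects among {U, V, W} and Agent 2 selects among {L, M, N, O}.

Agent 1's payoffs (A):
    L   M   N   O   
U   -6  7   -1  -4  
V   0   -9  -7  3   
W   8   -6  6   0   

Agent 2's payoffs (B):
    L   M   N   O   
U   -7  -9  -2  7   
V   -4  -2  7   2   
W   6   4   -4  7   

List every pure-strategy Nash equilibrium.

Find each player's best response to every opponent strategy; NE are the intersections.
Agent 1's best responses — vs L: W (payoff 8); vs M: U (payoff 7); vs N: W (payoff 6); vs O: V (payoff 3).
Agent 2's best responses — vs U: O (payoff 7); vs V: N (payoff 7); vs W: O (payoff 7).
No cell has both players best-responding. For instance, Agent 1's best reply to N is W, but against W Agent 2 prefers O over N.

None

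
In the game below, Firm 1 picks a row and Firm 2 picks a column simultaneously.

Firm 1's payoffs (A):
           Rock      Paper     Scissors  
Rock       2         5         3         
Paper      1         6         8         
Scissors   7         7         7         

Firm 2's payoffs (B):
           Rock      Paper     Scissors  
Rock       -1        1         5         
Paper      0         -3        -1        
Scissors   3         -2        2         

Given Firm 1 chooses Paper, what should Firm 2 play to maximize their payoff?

With Firm 1 fixed at Paper, Firm 2's payoffs are: Rock → 0, Paper → -3, Scissors → -1.
The maximum is 0, achieved by Rock.

Rock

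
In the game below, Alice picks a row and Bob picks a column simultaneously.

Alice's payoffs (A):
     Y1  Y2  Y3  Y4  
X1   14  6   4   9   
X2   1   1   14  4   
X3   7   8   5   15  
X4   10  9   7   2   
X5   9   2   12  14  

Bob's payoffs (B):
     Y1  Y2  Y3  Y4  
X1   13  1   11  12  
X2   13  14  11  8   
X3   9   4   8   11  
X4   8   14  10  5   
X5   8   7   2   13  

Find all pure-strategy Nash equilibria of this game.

A profile is a Nash equilibrium when each player is best-responding to the other.
Alice's best responses — vs Y1: X1 (payoff 14); vs Y2: X4 (payoff 9); vs Y3: X2 (payoff 14); vs Y4: X3 (payoff 15).
Bob's best responses — vs X1: Y1 (payoff 13); vs X2: Y2 (payoff 14); vs X3: Y4 (payoff 11); vs X4: Y2 (payoff 14); vs X5: Y4 (payoff 13).
Mutual best responses occur at (X1, Y1), (X3, Y4), and (X4, Y2); at each, neither player gains by switching.

(X1, Y1), (X3, Y4), and (X4, Y2)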